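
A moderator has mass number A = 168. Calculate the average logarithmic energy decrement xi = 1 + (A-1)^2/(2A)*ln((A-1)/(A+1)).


xi = 1 + (A-1)^2/(2A) * ln((A-1)/(A+1))
xi = 1 + (168-1)^2/(2*168) * ln((168-1)/(168 +1))
xi = 0.011858

0.011858


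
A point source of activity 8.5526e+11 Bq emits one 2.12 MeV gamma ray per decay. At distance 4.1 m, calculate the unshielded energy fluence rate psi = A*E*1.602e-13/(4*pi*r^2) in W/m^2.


psi = A * E * 1.602e-13 / (4*pi*r^2)
psi = 8.5526e+11 * 2.12 * 1.602e-13 / (4*pi*4.1^2)
psi = 0.0013751 W/m^2

0.0013751


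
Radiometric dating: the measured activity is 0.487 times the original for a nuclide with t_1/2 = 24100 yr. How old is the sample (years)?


lambda = ln(2) / t_half = ln(2) / 24100 = 2.876129e-05 /yr
t = -ln(A/A0) / lambda
t = -ln(0.487) / 2.876129e-05
t = 25016 yr

25016


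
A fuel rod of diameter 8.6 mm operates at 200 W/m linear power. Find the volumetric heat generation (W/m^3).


r = D / 2 / 1000 = 8.6 / 2 / 1000 = 0.0043 m
q''' = q' / (pi * r^2)
q''' = 200 / (pi * 0.0043^2)
q''' = 3.4430e+06 W/m^3

3.4430e+06


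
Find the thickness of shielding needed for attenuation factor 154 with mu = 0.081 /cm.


x = ln(factor) / mu
x = ln(154) / 0.081
x = 62.185 cm

62.185


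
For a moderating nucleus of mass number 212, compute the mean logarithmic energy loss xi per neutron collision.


xi = 1 + (A-1)^2/(2A) * ln((A-1)/(A+1))
xi = 1 + (212-1)^2/(2*212) * ln((212-1)/(212 +1))
xi = 0.0094044

0.0094044


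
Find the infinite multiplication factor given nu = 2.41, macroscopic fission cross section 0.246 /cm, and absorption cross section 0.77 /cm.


k_inf = nu * Sigma_f / Sigma_a
k_inf = 2.41 * 0.246 / 0.77
k_inf = 0.76995

0.76995


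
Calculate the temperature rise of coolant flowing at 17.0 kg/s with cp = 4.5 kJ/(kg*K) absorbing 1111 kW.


dT = Q / (m_dot * cp)
dT = 1111 / (17.0 * 4.5)
dT = 14.523 C

14.523


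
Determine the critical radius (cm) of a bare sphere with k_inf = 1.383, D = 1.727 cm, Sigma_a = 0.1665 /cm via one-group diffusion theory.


L^2 = D / Sigma_a = 1.727 / 0.1665 = 10.37237 cm^2
B_m^2 = (k_inf - 1) / L^2 = (1.383 - 1) / 10.37237 = 0.03692502 /cm^2
For a bare sphere: B_g = pi/R, so R_c = pi / sqrt(B_m^2)
R_c = pi / sqrt(0.03692502) = 16.349 cm

16.349


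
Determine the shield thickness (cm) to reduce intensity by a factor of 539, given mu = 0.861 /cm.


x = ln(factor) / mu
x = ln(539) / 0.861
x = 7.3051 cm

7.3051


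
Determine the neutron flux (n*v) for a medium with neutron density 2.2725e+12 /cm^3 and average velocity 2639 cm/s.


phi = n * v
phi = 2.2725e+12 * 2639
phi = 5.9971e+15 /cm^2/s

5.9971e+15


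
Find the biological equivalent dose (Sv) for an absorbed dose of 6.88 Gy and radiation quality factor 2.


H = D * Q
H = 6.88 * 2
H = 13.760 Sv

13.760


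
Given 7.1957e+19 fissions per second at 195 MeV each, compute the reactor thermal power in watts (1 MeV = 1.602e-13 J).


P = fission_rate * E_MeV * 1.602e-13
P = 7.1957e+19 * 195 * 1.602e-13
P = 2.2479e+09 W

2.2479e+09


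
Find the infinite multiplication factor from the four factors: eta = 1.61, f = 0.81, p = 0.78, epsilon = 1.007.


k_inf = eta * f * p * epsilon
k_inf = 1.61 * 0.81 * 0.78 * 1.007
k_inf = 1.0243

1.0243


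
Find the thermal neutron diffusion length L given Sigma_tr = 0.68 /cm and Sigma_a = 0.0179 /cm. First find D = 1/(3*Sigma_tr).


D = 1 / (3 * Sigma_tr) = 1 / (3 * 0.68) = 0.4901961 cm
L = sqrt(D / Sigma_a)
L = sqrt(0.4901961 / 0.0179)
L = 5.2331 cm

5.2331


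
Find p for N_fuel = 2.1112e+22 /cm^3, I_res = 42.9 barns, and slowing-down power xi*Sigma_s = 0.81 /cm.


p = exp(-N * I * 1e-24 / (xi*Sigma_s))
p = exp(-2.1112e+22 * 42.9 * 1e-24 / 0.81)
p = 0.32688

0.32688


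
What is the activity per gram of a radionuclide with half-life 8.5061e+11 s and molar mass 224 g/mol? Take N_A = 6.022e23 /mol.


lambda = ln(2) / t_half = ln(2) / 8.5061e+11 = 8.148825e-13 /s
SA = lambda * N_A / M
SA = 8.148825e-13 * 6.022e23 / 224
SA = 2.1907e+09 Bq/g

2.1907e+09


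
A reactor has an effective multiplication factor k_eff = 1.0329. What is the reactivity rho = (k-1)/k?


rho = (k_eff - 1) / k_eff
rho = (1.0329 - 1) / 1.0329
rho = 0.031852

0.031852


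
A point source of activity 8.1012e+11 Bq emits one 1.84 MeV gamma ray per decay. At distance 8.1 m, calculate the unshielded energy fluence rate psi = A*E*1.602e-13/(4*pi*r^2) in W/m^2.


psi = A * E * 1.602e-13 / (4*pi*r^2)
psi = 8.1012e+11 * 1.84 * 1.602e-13 / (4*pi*8.1^2)
psi = 2.8963e-04 W/m^2

2.8963e-04


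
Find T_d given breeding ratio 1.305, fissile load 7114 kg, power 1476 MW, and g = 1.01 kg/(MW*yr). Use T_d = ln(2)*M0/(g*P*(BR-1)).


Breeding gain G = BR - 1 = 1.305 - 1 = 0.305
Fissile production rate = g * P * G = 1.01 * 1476 * 0.305 = 454.6818 kg/yr
T_d = ln(2) * M0 / (g * P * G)
T_d = ln(2) * 7114 / 454.6818 = 10.845 yr

10.845


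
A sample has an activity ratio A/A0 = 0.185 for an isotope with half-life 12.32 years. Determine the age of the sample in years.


lambda = ln(2) / t_half = ln(2) / 12.32 = 0.05626195 /yr
t = -ln(A/A0) / lambda
t = -ln(0.185) / 0.05626195
t = 29.992 yr

29.992


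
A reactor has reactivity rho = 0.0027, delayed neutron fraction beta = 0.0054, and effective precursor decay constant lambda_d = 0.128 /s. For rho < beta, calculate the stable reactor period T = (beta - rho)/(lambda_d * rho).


T = (beta - rho) / (lambda_d * rho)
T = (0.0054 - 0.0027) / (0.128 * 0.0027)
T = 7.8125 s

7.8125


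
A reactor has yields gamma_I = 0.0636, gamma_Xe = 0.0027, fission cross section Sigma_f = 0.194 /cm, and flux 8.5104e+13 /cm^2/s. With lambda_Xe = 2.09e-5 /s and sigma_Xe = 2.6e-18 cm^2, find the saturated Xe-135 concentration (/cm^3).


Xe_eq = (gamma_I + gamma_Xe) * Sigma_f * phi / (lambda_Xe + sigma_Xe * phi)
Numerator = (0.0636 + 0.0027) * 0.194 * 8.5104e+13 = 1.094625e+12
Denominator = 2.09e-5 + 2.6e-18 * 8.5104e+13 = 2.421704e-04
Xe_eq = 1.094625e+12 / 2.421704e-04 = 4.5201e+15 /cm^3

4.5201e+15


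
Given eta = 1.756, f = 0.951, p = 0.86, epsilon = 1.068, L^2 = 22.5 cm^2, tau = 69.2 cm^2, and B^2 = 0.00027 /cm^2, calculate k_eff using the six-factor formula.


k_inf = eta*f*p*eps = 1.756*0.951*0.86*1.068 = 1.533821
P_TNL = 1/(1 + L^2*B^2) = 1/(1 + 22.5*0.00027) = 0.9939617
P_FNL = exp(-B^2*tau) = exp(-0.00027*69.2) = 0.9814895
k_eff = k_inf * P_TNL * P_FNL = 1.533821 * 0.9939617 * 0.9814895
k_eff = 1.4963

1.4963


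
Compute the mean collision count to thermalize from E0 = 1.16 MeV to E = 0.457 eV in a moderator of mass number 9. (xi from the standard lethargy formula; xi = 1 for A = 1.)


xi = 1 + (A-1)^2/(2A)*ln((A-1)/(A+1)) = 0.2066007 (for A = 9)
n = ln(E0/E) / xi
n = ln(1.16e6 / 0.457) / 0.2066007
n = ln(2.538293e+06) / 0.2066007 = 71.379

71.379


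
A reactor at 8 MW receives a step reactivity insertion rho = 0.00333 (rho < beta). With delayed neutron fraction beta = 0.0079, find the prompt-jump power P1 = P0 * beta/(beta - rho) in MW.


P1/P0 = beta / (beta - rho)
P1/P0 = 0.0079 / (0.0079 - 0.00333) = 1.728665
P1 = 8 * 1.728665 = 13.829 MW

13.829


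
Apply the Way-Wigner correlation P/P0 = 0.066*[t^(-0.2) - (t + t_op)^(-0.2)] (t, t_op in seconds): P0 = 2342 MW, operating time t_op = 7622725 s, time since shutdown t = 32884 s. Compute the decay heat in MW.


P/P0 = 0.066 * [t^(-0.2) - (t + t_op)^(-0.2)]
P/P0 = 0.066 * [32884^(-0.2) - (32884 + 7622725)^(-0.2)]
P/P0 = 0.066 * [0.1249117 - 0.04199563] = 0.005472461
P = 2342 * 0.005472461 = 12.817 MW

12.817


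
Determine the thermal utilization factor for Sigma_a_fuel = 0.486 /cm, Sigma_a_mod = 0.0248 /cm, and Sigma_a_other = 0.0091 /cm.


f = Sigma_a_fuel / (Sigma_a_fuel + Sigma_a_mod + Sigma_a_other)
f = 0.486 / (0.486 + 0.0248 + 0.0091)
f = 0.93480

0.93480


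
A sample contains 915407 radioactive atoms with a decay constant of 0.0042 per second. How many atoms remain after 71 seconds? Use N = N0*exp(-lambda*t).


N = N0 * exp(-lambda * t)
N = 915407 * exp(-0.0042 * 71)
N = 679372

679372


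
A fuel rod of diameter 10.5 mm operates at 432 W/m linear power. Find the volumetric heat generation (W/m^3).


r = D / 2 / 1000 = 10.5 / 2 / 1000 = 0.00525 m
q''' = q' / (pi * r^2)
q''' = 432 / (pi * 0.00525^2)
q''' = 4.9890e+06 W/m^3

4.9890e+06


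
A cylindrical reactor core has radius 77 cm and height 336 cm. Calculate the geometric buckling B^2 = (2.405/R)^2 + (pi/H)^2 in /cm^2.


B^2 = (2.405/R)^2 + (pi/H)^2
B^2 = (2.405/77)^2 + (pi/336)^2
B^2 = 0.0010630 /cm^2

0.0010630


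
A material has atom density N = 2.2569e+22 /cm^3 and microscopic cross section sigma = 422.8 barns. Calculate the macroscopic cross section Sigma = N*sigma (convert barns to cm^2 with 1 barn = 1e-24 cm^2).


Sigma = N * sigma_barns * 1e-24
Sigma = 2.2569e+22 * 422.8 * 1e-24
Sigma = 9.5422 /cm

9.5422


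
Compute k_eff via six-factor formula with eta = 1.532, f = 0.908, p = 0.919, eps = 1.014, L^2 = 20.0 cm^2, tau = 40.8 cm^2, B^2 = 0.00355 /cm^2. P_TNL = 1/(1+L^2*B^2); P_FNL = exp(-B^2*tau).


k_inf = eta*f*p*eps = 1.532*0.908*0.919*1.014 = 1.296278
P_TNL = 1/(1 + L^2*B^2) = 1/(1 + 20.0*0.00355) = 0.9337068
P_FNL = exp(-B^2*tau) = exp(-0.00355*40.8) = 0.8651607
k_eff = k_inf * P_TNL * P_FNL = 1.296278 * 0.9337068 * 0.8651607
k_eff = 1.0471

1.0471


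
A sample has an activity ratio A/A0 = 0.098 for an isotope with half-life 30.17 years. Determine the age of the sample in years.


lambda = ln(2) / t_half = ln(2) / 30.17 = 0.02297472 /yr
t = -ln(A/A0) / lambda
t = -ln(0.098) / 0.02297472
t = 101.10 yr

101.10


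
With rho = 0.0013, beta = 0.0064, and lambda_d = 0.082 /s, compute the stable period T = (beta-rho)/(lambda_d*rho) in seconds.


T = (beta - rho) / (lambda_d * rho)
T = (0.0064 - 0.0013) / (0.082 * 0.0013)
T = 47.842 s

47.842


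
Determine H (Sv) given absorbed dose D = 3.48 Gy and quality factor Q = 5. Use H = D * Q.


H = D * Q
H = 3.48 * 5
H = 17.400 Sv

17.400


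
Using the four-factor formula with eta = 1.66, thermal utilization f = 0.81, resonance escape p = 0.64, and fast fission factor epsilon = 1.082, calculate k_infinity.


k_inf = eta * f * p * epsilon
k_inf = 1.66 * 0.81 * 0.64 * 1.082
k_inf = 0.93111

0.93111


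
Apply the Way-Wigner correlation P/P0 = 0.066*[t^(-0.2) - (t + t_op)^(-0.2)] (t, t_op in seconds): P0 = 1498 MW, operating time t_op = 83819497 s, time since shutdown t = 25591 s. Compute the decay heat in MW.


P/P0 = 0.066 * [t^(-0.2) - (t + t_op)^(-0.2)]
P/P0 = 0.066 * [25591^(-0.2) - (25591 + 83819497)^(-0.2)]
P/P0 = 0.066 * [0.1313356 - 0.02601983] = 0.006950841
P = 1498 * 0.006950841 = 10.412 MW

10.412


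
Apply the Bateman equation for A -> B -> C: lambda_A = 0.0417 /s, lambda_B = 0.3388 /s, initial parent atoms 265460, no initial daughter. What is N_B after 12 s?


N_B(t) = lambda_A * N_A0 / (lambda_B - lambda_A) * [exp(-lambda_A*t) - exp(-lambda_B*t)]
exp(-0.0417*12) = 0.6062881; exp(-0.3388*12) = 0.01715269
N_B = 0.0417 * 265460 / (0.3388 - 0.0417) * (0.6062881 - 0.01715269)
N_B = 21951

21951


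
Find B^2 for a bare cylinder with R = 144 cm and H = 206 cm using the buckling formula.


B^2 = (2.405/R)^2 + (pi/H)^2
B^2 = (2.405/144)^2 + (pi/206)^2
B^2 = 5.1151e-04 /cm^2

5.1151e-04


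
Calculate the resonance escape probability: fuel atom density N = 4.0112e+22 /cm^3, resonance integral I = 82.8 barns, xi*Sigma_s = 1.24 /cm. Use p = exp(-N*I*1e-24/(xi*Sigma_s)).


p = exp(-N * I * 1e-24 / (xi*Sigma_s))
p = exp(-4.0112e+22 * 82.8 * 1e-24 / 1.24)
p = 0.068670

0.068670


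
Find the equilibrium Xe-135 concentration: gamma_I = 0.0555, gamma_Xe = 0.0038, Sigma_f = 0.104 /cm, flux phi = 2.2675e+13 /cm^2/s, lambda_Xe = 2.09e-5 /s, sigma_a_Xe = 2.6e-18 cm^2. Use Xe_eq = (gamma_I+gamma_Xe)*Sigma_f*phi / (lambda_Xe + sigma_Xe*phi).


Xe_eq = (gamma_I + gamma_Xe) * Sigma_f * phi / (lambda_Xe + sigma_Xe * phi)
Numerator = (0.0555 + 0.0038) * 0.104 * 2.2675e+13 = 1.398413e+11
Denominator = 2.09e-5 + 2.6e-18 * 2.2675e+13 = 7.985500e-05
Xe_eq = 1.398413e+11 / 7.985500e-05 = 1.7512e+15 /cm^3

1.7512e+15


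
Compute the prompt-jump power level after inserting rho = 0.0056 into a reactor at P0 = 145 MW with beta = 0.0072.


P1/P0 = beta / (beta - rho)
P1/P0 = 0.0072 / (0.0072 - 0.0056) = 4.500000
P1 = 145 * 4.500000 = 652.50 MW

652.50


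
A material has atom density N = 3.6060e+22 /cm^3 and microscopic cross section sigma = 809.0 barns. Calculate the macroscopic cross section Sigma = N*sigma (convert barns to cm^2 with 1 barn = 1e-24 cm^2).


Sigma = N * sigma_barns * 1e-24
Sigma = 3.6060e+22 * 809.0 * 1e-24
Sigma = 29.173 /cm

29.173


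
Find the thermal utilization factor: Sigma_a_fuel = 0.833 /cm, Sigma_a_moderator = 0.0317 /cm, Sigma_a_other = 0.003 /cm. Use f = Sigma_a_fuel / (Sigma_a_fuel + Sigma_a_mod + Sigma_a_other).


f = Sigma_a_fuel / (Sigma_a_fuel + Sigma_a_mod + Sigma_a_other)
f = 0.833 / (0.833 + 0.0317 + 0.003)
f = 0.96001

0.96001


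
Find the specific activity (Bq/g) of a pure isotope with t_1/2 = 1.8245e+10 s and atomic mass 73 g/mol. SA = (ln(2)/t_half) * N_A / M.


lambda = ln(2) / t_half = ln(2) / 1.8245e+10 = 3.799108e-11 /s
SA = lambda * N_A / M
SA = 3.799108e-11 * 6.022e23 / 73
SA = 3.1340e+11 Bq/g

3.1340e+11


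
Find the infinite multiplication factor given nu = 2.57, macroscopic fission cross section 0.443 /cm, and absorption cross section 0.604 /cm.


k_inf = nu * Sigma_f / Sigma_a
k_inf = 2.57 * 0.443 / 0.604
k_inf = 1.8850

1.8850


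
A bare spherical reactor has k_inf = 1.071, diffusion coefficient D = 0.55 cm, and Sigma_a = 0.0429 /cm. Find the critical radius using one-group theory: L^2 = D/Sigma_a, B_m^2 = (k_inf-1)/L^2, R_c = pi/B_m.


L^2 = D / Sigma_a = 0.55 / 0.0429 = 12.82051 cm^2
B_m^2 = (k_inf - 1) / L^2 = (1.071 - 1) / 12.82051 = 0.005538001 /cm^2
For a bare sphere: B_g = pi/R, so R_c = pi / sqrt(B_m^2)
R_c = pi / sqrt(0.005538001) = 42.216 cm

42.216


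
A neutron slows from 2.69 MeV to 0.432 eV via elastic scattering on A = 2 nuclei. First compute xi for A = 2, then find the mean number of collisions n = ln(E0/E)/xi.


xi = 1 + (A-1)^2/(2A)*ln((A-1)/(A+1)) = 0.7253469 (for A = 2)
n = ln(E0/E) / xi
n = ln(2.69e6 / 0.432) / 0.7253469
n = ln(6.226852e+06) / 0.7253469 = 21.568

21.568


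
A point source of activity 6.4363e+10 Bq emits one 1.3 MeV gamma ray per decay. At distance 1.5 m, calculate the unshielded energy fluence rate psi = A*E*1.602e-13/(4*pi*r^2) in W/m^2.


psi = A * E * 1.602e-13 / (4*pi*r^2)
psi = 6.4363e+10 * 1.3 * 1.602e-13 / (4*pi*1.5^2)
psi = 4.7408e-04 W/m^2

4.7408e-04


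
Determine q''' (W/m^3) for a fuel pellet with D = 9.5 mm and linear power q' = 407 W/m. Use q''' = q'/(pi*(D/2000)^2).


r = D / 2 / 1000 = 9.5 / 2 / 1000 = 0.00475 m
q''' = q' / (pi * r^2)
q''' = 407 / (pi * 0.00475^2)
q''' = 5.7419e+06 W/m^3

5.7419e+06


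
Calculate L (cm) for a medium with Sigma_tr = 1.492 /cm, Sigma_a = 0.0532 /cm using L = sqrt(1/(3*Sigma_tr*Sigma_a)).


D = 1 / (3 * Sigma_tr) = 1 / (3 * 1.492) = 0.2234138 cm
L = sqrt(D / Sigma_a)
L = sqrt(0.2234138 / 0.0532)
L = 2.0493 cm

2.0493


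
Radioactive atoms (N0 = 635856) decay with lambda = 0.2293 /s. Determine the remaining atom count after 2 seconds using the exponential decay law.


N = N0 * exp(-lambda * t)
N = 635856 * exp(-0.2293 * 2)
N = 401968

401968


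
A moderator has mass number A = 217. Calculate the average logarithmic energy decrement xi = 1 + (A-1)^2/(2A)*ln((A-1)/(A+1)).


xi = 1 + (A-1)^2/(2A) * ln((A-1)/(A+1))
xi = 1 + (217-1)^2/(2*217) * ln((217-1)/(217 +1))
xi = 0.0091883

0.0091883


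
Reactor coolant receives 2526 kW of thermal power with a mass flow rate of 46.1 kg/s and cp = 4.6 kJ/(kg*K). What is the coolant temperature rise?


dT = Q / (m_dot * cp)
dT = 2526 / (46.1 * 4.6)
dT = 11.912 C

11.912


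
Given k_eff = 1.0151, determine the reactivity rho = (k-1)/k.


rho = (k_eff - 1) / k_eff
rho = (1.0151 - 1) / 1.0151
rho = 0.014875

0.014875


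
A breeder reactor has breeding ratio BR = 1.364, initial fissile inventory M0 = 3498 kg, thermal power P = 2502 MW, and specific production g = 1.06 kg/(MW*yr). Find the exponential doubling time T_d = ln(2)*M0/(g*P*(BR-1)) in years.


Breeding gain G = BR - 1 = 1.364 - 1 = 0.364
Fissile production rate = g * P * G = 1.06 * 2502 * 0.364 = 965.37168 kg/yr
T_d = ln(2) * M0 / (g * P * G)
T_d = ln(2) * 3498 / 965.37168 = 2.5116 yr

2.5116


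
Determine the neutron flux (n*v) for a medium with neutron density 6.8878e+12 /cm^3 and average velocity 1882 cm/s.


phi = n * v
phi = 6.8878e+12 * 1882
phi = 1.2963e+16 /cm^2/s

1.2963e+16


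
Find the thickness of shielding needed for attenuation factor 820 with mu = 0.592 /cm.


x = ln(factor) / mu
x = ln(820) / 0.592
x = 11.333 cm

11.333


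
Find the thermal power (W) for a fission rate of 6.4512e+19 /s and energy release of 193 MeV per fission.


P = fission_rate * E_MeV * 1.602e-13
P = 6.4512e+19 * 193 * 1.602e-13
P = 1.9946e+09 W

1.9946e+09


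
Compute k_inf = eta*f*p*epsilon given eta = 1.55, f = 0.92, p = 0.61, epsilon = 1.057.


k_inf = eta * f * p * epsilon
k_inf = 1.55 * 0.92 * 0.61 * 1.057
k_inf = 0.91944

0.91944


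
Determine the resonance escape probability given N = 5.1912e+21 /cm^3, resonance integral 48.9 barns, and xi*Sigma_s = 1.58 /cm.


p = exp(-N * I * 1e-24 / (xi*Sigma_s))
p = exp(-5.1912e+21 * 48.9 * 1e-24 / 1.58)
p = 0.85158

0.85158


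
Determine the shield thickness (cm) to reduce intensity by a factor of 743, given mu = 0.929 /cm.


x = ln(factor) / mu
x = ln(743) / 0.929
x = 7.1159 cm

7.1159


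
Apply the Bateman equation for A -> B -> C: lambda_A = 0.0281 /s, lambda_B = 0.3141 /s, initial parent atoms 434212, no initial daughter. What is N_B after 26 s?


N_B(t) = lambda_A * N_A0 / (lambda_B - lambda_A) * [exp(-lambda_A*t) - exp(-lambda_B*t)]
exp(-0.0281*26) = 0.4816199; exp(-0.3141*26) = 2.839819e-04
N_B = 0.0281 * 434212 / (0.3141 - 0.0281) * (0.4816199 - 2.839819e-04)
N_B = 20535

20535


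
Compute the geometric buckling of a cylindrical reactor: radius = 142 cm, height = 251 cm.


B^2 = (2.405/R)^2 + (pi/H)^2
B^2 = (2.405/142)^2 + (pi/251)^2
B^2 = 4.4351e-04 /cm^2

4.4351e-04


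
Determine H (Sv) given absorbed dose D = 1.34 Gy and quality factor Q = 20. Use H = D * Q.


H = D * Q
H = 1.34 * 20
H = 26.800 Sv

26.800


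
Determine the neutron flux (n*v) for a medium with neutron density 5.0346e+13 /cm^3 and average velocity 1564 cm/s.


phi = n * v
phi = 5.0346e+13 * 1564
phi = 7.8741e+16 /cm^2/s

7.8741e+16


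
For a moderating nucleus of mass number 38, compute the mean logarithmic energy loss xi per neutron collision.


xi = 1 + (A-1)^2/(2A) * ln((A-1)/(A+1))
xi = 1 + (38-1)^2/(2*38) * ln((38-1)/(38 +1))
xi = 0.051720

0.051720


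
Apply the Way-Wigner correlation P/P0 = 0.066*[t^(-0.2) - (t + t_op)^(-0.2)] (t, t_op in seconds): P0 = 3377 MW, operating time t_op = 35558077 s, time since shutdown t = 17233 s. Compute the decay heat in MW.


P/P0 = 0.066 * [t^(-0.2) - (t + t_op)^(-0.2)]
P/P0 = 0.066 * [17233^(-0.2) - (17233 + 35558077)^(-0.2)]
P/P0 = 0.066 * [0.1421438 - 0.03088661] = 0.007342975
P = 3377 * 0.007342975 = 24.797 MW

24.797


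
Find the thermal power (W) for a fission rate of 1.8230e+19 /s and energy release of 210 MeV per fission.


P = fission_rate * E_MeV * 1.602e-13
P = 1.8230e+19 * 210 * 1.602e-13
P = 6.1329e+08 W

6.1329e+08


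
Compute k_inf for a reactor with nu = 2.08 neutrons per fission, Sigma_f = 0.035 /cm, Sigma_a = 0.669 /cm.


k_inf = nu * Sigma_f / Sigma_a
k_inf = 2.08 * 0.035 / 0.669
k_inf = 0.10882

0.10882


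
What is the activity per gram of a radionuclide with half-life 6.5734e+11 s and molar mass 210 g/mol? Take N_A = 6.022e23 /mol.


lambda = ln(2) / t_half = ln(2) / 6.5734e+11 = 1.054473e-12 /s
SA = lambda * N_A / M
SA = 1.054473e-12 * 6.022e23 / 210
SA = 3.0238e+09 Bq/g

3.0238e+09


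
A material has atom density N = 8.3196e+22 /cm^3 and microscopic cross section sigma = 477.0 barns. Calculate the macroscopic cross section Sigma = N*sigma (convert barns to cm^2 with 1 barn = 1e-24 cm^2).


Sigma = N * sigma_barns * 1e-24
Sigma = 8.3196e+22 * 477.0 * 1e-24
Sigma = 39.684 /cm

39.684


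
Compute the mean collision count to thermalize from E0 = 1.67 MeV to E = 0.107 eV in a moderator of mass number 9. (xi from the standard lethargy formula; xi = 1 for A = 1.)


xi = 1 + (A-1)^2/(2A)*ln((A-1)/(A+1)) = 0.2066007 (for A = 9)
n = ln(E0/E) / xi
n = ln(1.67e6 / 0.107) / 0.2066007
n = ln(1.560748e+07) / 0.2066007 = 80.170

80.170


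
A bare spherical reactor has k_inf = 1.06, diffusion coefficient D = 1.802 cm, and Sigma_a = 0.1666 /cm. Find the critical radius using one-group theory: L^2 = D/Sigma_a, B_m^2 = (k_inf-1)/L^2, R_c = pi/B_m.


L^2 = D / Sigma_a = 1.802 / 0.1666 = 10.81633 cm^2
B_m^2 = (k_inf - 1) / L^2 = (1.06 - 1) / 10.81633 = 0.005547168 /cm^2
For a bare sphere: B_g = pi/R, so R_c = pi / sqrt(B_m^2)
R_c = pi / sqrt(0.005547168) = 42.181 cm

42.181


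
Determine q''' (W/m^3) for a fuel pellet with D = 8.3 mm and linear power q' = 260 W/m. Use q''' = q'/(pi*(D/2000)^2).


r = D / 2 / 1000 = 8.3 / 2 / 1000 = 0.00415 m
q''' = q' / (pi * r^2)
q''' = 260 / (pi * 0.00415^2)
q''' = 4.8054e+06 W/m^3

4.8054e+06


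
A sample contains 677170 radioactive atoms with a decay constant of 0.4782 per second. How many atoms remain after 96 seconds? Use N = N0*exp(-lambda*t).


N = N0 * exp(-lambda * t)
N = 677170 * exp(-0.4782 * 96)
N = 7.8245e-15

7.8245e-15


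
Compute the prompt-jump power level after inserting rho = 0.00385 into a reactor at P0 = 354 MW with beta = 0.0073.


P1/P0 = beta / (beta - rho)
P1/P0 = 0.0073 / (0.0073 - 0.00385) = 2.115942
P1 = 354 * 2.115942 = 749.04 MW

749.04


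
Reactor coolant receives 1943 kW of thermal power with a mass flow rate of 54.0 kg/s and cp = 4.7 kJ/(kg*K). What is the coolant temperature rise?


dT = Q / (m_dot * cp)
dT = 1943 / (54.0 * 4.7)
dT = 7.6556 C

7.6556


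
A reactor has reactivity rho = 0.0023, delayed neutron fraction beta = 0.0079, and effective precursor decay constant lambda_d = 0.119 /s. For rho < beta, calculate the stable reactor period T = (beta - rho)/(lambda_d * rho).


T = (beta - rho) / (lambda_d * rho)
T = (0.0079 - 0.0023) / (0.119 * 0.0023)
T = 20.460 s

20.460


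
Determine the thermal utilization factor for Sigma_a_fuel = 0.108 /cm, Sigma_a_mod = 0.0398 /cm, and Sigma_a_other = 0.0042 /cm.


f = Sigma_a_fuel / (Sigma_a_fuel + Sigma_a_mod + Sigma_a_other)
f = 0.108 / (0.108 + 0.0398 + 0.0042)
f = 0.71053

0.71053


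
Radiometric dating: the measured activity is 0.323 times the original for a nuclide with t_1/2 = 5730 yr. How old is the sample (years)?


lambda = ln(2) / t_half = ln(2) / 5730 = 1.209681e-04 /yr
t = -ln(A/A0) / lambda
t = -ln(0.323) / 1.209681e-04
t = 9342.2 yr

9342.2


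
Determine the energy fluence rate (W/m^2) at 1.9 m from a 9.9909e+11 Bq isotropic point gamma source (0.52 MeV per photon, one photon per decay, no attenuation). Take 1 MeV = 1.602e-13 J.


psi = A * E * 1.602e-13 / (4*pi*r^2)
psi = 9.9909e+11 * 0.52 * 1.602e-13 / (4*pi*1.9^2)
psi = 0.0018347 W/m^2

0.0018347


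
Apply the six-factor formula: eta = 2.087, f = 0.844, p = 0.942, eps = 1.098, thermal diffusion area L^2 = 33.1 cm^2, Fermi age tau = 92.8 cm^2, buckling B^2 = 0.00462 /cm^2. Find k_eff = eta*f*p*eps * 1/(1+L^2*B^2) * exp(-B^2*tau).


k_inf = eta*f*p*eps = 2.087*0.844*0.942*1.098 = 1.821873
P_TNL = 1/(1 + L^2*B^2) = 1/(1 + 33.1*0.00462) = 0.8673614
P_FNL = exp(-B^2*tau) = exp(-0.00462*92.8) = 0.6513319
k_eff = k_inf * P_TNL * P_FNL = 1.821873 * 0.8673614 * 0.6513319
k_eff = 1.0292

1.0292


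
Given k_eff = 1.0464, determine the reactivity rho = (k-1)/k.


rho = (k_eff - 1) / k_eff
rho = (1.0464 - 1) / 1.0464
rho = 0.044343

0.044343


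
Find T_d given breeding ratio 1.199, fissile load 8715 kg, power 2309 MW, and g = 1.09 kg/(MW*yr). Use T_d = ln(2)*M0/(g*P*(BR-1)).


Breeding gain G = BR - 1 = 1.199 - 1 = 0.199
Fissile production rate = g * P * G = 1.09 * 2309 * 0.199 = 500.84519 kg/yr
T_d = ln(2) * M0 / (g * P * G)
T_d = ln(2) * 8715 / 500.84519 = 12.061 yr

12.061


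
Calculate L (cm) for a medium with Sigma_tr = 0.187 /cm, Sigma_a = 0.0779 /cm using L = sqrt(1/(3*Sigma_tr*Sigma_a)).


D = 1 / (3 * Sigma_tr) = 1 / (3 * 0.187) = 1.782531 cm
L = sqrt(D / Sigma_a)
L = sqrt(1.782531 / 0.0779)
L = 4.7835 cm

4.7835


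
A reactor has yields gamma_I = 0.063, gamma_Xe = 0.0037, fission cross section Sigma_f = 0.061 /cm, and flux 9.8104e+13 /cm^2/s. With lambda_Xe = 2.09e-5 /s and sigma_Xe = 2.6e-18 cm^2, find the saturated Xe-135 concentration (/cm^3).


Xe_eq = (gamma_I + gamma_Xe) * Sigma_f * phi / (lambda_Xe + sigma_Xe * phi)
Numerator = (0.063 + 0.0037) * 0.061 * 9.8104e+13 = 3.991557e+11
Denominator = 2.09e-5 + 2.6e-18 * 9.8104e+13 = 2.759704e-04
Xe_eq = 3.991557e+11 / 2.759704e-04 = 1.4464e+15 /cm^3

1.4464e+15


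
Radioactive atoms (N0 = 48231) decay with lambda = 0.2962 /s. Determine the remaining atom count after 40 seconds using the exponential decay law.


N = N0 * exp(-lambda * t)
N = 48231 * exp(-0.2962 * 40)
N = 0.34499

0.34499


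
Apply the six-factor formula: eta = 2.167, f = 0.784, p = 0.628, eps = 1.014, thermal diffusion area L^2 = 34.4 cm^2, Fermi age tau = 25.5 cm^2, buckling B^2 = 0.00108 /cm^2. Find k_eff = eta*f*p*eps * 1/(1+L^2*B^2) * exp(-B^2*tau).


k_inf = eta*f*p*eps = 2.167*0.784*0.628*1.014 = 1.081864
P_TNL = 1/(1 + L^2*B^2) = 1/(1 + 34.4*0.00108) = 0.9641788
P_FNL = exp(-B^2*tau) = exp(-0.00108*25.5) = 0.9728358
k_eff = k_inf * P_TNL * P_FNL = 1.081864 * 0.9641788 * 0.9728358
k_eff = 1.0148

1.0148


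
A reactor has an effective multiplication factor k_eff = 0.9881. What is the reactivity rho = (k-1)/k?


rho = (k_eff - 1) / k_eff
rho = (0.9881 - 1) / 0.9881
rho = -0.012043

-0.012043


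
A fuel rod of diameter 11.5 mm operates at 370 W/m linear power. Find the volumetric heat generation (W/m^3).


r = D / 2 / 1000 = 11.5 / 2 / 1000 = 0.00575 m
q''' = q' / (pi * r^2)
q''' = 370 / (pi * 0.00575^2)
q''' = 3.5622e+06 W/m^3

3.5622e+06


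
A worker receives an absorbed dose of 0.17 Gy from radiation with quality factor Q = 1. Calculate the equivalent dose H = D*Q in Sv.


H = D * Q
H = 0.17 * 1
H = 0.17000 Sv

0.17000


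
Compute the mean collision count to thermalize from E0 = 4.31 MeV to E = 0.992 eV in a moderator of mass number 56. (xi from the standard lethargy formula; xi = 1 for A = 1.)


xi = 1 + (A-1)^2/(2A)*ln((A-1)/(A+1)) = 0.03529286 (for A = 56)
n = ln(E0/E) / xi
n = ln(4.31e6 / 0.992) / 0.03529286
n = ln(4.344758e+06) / 0.03529286 = 433.08

433.08


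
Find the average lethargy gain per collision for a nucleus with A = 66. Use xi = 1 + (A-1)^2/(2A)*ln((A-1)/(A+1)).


xi = 1 + (A-1)^2/(2A) * ln((A-1)/(A+1))
xi = 1 + (66-1)^2/(2*66) * ln((66-1)/(66 +1))
xi = 0.029999

0.029999


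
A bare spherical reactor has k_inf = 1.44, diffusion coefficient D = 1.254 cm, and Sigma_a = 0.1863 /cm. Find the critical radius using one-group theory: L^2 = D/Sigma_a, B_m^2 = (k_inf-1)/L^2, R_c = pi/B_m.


L^2 = D / Sigma_a = 1.254 / 0.1863 = 6.731079 cm^2
B_m^2 = (k_inf - 1) / L^2 = (1.44 - 1) / 6.731079 = 0.06536842 /cm^2
For a bare sphere: B_g = pi/R, so R_c = pi / sqrt(B_m^2)
R_c = pi / sqrt(0.06536842) = 12.288 cm

12.288


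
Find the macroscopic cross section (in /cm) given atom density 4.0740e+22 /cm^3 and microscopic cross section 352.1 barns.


Sigma = N * sigma_barns * 1e-24
Sigma = 4.0740e+22 * 352.1 * 1e-24
Sigma = 14.345 /cm

14.345


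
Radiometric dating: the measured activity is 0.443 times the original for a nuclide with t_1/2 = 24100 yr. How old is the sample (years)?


lambda = ln(2) / t_half = ln(2) / 24100 = 2.876129e-05 /yr
t = -ln(A/A0) / lambda
t = -ln(0.443) / 2.876129e-05
t = 28308 yr

28308


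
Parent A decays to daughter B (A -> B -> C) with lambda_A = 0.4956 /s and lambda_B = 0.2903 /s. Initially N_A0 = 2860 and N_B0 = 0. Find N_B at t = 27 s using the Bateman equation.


N_B(t) = lambda_A * N_A0 / (lambda_B - lambda_A) * [exp(-lambda_A*t) - exp(-lambda_B*t)]
exp(-0.4956*27) = 1.543898e-06; exp(-0.2903*27) = 3.944177e-04
N_B = 0.4956 * 2860 / (0.2903 - 0.4956) * (1.543898e-06 - 3.944177e-04)
N_B = 2.7124

2.7124


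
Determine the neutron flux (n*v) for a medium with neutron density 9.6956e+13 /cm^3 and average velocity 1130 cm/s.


phi = n * v
phi = 9.6956e+13 * 1130
phi = 1.0956e+17 /cm^2/s

1.0956e+17


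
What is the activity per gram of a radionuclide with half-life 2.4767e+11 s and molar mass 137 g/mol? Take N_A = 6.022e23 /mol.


lambda = ln(2) / t_half = ln(2) / 2.4767e+11 = 2.798672e-12 /s
SA = lambda * N_A / M
SA = 2.798672e-12 * 6.022e23 / 137
SA = 1.2302e+10 Bq/g

1.2302e+10


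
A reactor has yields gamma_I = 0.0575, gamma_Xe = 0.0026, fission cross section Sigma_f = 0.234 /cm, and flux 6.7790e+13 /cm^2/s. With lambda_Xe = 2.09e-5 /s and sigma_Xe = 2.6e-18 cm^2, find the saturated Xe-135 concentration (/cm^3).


Xe_eq = (gamma_I + gamma_Xe) * Sigma_f * phi / (lambda_Xe + sigma_Xe * phi)
Numerator = (0.0575 + 0.0026) * 0.234 * 6.7790e+13 = 9.533579e+11
Denominator = 2.09e-5 + 2.6e-18 * 6.7790e+13 = 1.971540e-04
Xe_eq = 9.533579e+11 / 1.971540e-04 = 4.8356e+15 /cm^3

4.8356e+15


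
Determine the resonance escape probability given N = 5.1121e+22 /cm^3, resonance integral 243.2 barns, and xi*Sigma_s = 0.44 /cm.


p = exp(-N * I * 1e-24 / (xi*Sigma_s))
p = exp(-5.1121e+22 * 243.2 * 1e-24 / 0.44)
p = 5.3529e-13

5.3529e-13


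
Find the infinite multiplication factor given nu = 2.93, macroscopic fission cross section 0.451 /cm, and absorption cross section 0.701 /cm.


k_inf = nu * Sigma_f / Sigma_a
k_inf = 2.93 * 0.451 / 0.701
k_inf = 1.8851

1.8851


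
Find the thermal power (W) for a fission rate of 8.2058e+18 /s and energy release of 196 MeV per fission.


P = fission_rate * E_MeV * 1.602e-13
P = 8.2058e+18 * 196 * 1.602e-13
P = 2.5766e+08 W

2.5766e+08


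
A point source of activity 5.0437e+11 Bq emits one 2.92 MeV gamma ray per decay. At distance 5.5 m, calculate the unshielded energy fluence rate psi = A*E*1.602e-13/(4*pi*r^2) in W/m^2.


psi = A * E * 1.602e-13 / (4*pi*r^2)
psi = 5.0437e+11 * 2.92 * 1.602e-13 / (4*pi*5.5^2)
psi = 6.2067e-04 W/m^2

6.2067e-04


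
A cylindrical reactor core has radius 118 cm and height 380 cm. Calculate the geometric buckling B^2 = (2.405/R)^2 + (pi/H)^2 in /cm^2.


B^2 = (2.405/R)^2 + (pi/H)^2
B^2 = (2.405/118)^2 + (pi/380)^2
B^2 = 4.8375e-04 /cm^2

4.8375e-04


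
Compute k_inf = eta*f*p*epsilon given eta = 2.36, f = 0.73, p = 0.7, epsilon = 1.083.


k_inf = eta * f * p * epsilon
k_inf = 2.36 * 0.73 * 0.7 * 1.083
k_inf = 1.3061

1.3061


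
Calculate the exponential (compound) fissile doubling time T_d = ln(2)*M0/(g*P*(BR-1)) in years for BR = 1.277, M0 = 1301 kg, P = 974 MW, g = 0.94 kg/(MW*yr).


Breeding gain G = BR - 1 = 1.277 - 1 = 0.277
Fissile production rate = g * P * G = 0.94 * 974 * 0.277 = 253.61012 kg/yr
T_d = ln(2) * M0 / (g * P * G)
T_d = ln(2) * 1301 / 253.61012 = 3.5558 yr

3.5558


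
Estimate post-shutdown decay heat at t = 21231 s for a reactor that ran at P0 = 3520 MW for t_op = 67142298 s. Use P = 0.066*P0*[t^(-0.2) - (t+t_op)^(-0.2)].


P/P0 = 0.066 * [t^(-0.2) - (t + t_op)^(-0.2)]
P/P0 = 0.066 * [21231^(-0.2) - (21231 + 67142298)^(-0.2)]
P/P0 = 0.066 * [0.1363345 - 0.02720028] = 0.007202859
P = 3520 * 0.007202859 = 25.354 MW

25.354


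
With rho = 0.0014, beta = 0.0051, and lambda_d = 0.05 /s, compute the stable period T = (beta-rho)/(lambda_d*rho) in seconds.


T = (beta - rho) / (lambda_d * rho)
T = (0.0051 - 0.0014) / (0.05 * 0.0014)
T = 52.857 s

52.857


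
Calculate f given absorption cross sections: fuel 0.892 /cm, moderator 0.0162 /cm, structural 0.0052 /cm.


f = Sigma_a_fuel / (Sigma_a_fuel + Sigma_a_mod + Sigma_a_other)
f = 0.892 / (0.892 + 0.0162 + 0.0052)
f = 0.97657

0.97657


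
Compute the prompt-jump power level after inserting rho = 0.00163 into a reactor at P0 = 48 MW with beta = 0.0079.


P1/P0 = beta / (beta - rho)
P1/P0 = 0.0079 / (0.0079 - 0.00163) = 1.259968
P1 = 48 * 1.259968 = 60.478 MW

60.478


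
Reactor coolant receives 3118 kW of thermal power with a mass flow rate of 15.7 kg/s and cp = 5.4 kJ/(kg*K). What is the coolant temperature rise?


dT = Q / (m_dot * cp)
dT = 3118 / (15.7 * 5.4)
dT = 36.778 C

36.778


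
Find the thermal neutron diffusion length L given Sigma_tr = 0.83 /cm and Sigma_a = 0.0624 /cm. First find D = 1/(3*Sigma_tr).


D = 1 / (3 * Sigma_tr) = 1 / (3 * 0.83) = 0.4016064 cm
L = sqrt(D / Sigma_a)
L = sqrt(0.4016064 / 0.0624)
L = 2.5369 cm

2.5369


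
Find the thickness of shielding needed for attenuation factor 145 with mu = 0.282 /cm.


x = ln(factor) / mu
x = ln(145) / 0.282
x = 17.648 cm

17.648


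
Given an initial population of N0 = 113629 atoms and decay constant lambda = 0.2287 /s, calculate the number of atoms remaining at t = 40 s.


N = N0 * exp(-lambda * t)
N = 113629 * exp(-0.2287 * 40)
N = 12.094

12.094


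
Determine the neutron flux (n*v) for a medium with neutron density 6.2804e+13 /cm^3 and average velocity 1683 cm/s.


phi = n * v
phi = 6.2804e+13 * 1683
phi = 1.0570e+17 /cm^2/s

1.0570e+17


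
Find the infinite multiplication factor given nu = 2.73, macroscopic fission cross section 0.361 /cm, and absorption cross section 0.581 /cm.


k_inf = nu * Sigma_f / Sigma_a
k_inf = 2.73 * 0.361 / 0.581
k_inf = 1.6963

1.6963


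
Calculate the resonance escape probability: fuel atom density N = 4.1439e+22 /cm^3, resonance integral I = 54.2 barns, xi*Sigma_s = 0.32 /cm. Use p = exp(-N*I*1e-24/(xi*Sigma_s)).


p = exp(-N * I * 1e-24 / (xi*Sigma_s))
p = exp(-4.1439e+22 * 54.2 * 1e-24 / 0.32)
p = 8.9496e-04

8.9496e-04


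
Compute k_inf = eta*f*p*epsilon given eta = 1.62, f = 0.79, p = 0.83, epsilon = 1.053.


k_inf = eta * f * p * epsilon
k_inf = 1.62 * 0.79 * 0.83 * 1.053
k_inf = 1.1185

1.1185


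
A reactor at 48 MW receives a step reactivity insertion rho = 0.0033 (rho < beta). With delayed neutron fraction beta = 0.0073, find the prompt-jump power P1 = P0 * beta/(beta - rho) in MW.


P1/P0 = beta / (beta - rho)
P1/P0 = 0.0073 / (0.0073 - 0.0033) = 1.825000
P1 = 48 * 1.825000 = 87.600 MW

87.600


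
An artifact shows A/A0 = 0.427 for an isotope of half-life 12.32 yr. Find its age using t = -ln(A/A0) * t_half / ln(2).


lambda = ln(2) / t_half = ln(2) / 12.32 = 0.05626195 /yr
t = -ln(A/A0) / lambda
t = -ln(0.427) / 0.05626195
t = 15.125 yr

15.125


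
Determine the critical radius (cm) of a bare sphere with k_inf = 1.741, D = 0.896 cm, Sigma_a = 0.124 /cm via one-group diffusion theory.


L^2 = D / Sigma_a = 0.896 / 0.124 = 7.225806 cm^2
B_m^2 = (k_inf - 1) / L^2 = (1.741 - 1) / 7.225806 = 0.1025491 /cm^2
For a bare sphere: B_g = pi/R, so R_c = pi / sqrt(B_m^2)
R_c = pi / sqrt(0.1025491) = 9.8103 cm

9.8103


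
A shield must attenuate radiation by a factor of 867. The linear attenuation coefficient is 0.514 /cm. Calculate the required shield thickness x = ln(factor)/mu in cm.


x = ln(factor) / mu
x = ln(867) / 0.514
x = 13.162 cm

13.162


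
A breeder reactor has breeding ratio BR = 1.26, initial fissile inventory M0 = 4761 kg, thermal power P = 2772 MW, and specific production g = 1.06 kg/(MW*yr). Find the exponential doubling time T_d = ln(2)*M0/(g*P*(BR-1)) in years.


Breeding gain G = BR - 1 = 1.26 - 1 = 0.26
Fissile production rate = g * P * G = 1.06 * 2772 * 0.26 = 763.9632 kg/yr
T_d = ln(2) * M0 / (g * P * G)
T_d = ln(2) * 4761 / 763.9632 = 4.3197 yr

4.3197


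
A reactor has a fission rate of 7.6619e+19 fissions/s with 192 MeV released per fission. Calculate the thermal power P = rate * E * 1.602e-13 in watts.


P = fission_rate * E_MeV * 1.602e-13
P = 7.6619e+19 * 192 * 1.602e-13
P = 2.3567e+09 W

2.3567e+09


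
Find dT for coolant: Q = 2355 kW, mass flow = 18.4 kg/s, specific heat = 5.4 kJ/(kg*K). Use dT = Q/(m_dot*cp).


dT = Q / (m_dot * cp)
dT = 2355 / (18.4 * 5.4)
dT = 23.702 C

23.702


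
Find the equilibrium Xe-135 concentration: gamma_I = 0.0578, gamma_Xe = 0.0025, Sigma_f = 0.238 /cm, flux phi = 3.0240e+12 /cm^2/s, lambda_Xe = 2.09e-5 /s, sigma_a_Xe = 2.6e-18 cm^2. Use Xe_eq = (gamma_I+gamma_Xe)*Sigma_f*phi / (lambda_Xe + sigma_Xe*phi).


Xe_eq = (gamma_I + gamma_Xe) * Sigma_f * phi / (lambda_Xe + sigma_Xe * phi)
Numerator = (0.0578 + 0.0025) * 0.238 * 3.0240e+12 = 4.339863e+10
Denominator = 2.09e-5 + 2.6e-18 * 3.0240e+12 = 2.876240e-05
Xe_eq = 4.339863e+10 / 2.876240e-05 = 1.5089e+15 /cm^3

1.5089e+15


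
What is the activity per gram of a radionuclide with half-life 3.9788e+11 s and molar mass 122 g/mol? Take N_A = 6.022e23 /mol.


lambda = ln(2) / t_half = ln(2) / 3.9788e+11 = 1.742101e-12 /s
SA = lambda * N_A / M
SA = 1.742101e-12 * 6.022e23 / 122
SA = 8.5991e+09 Bq/g

8.5991e+09


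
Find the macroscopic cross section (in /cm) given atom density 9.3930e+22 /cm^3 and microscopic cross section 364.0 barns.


Sigma = N * sigma_barns * 1e-24
Sigma = 9.3930e+22 * 364.0 * 1e-24
Sigma = 34.191 /cm

34.191


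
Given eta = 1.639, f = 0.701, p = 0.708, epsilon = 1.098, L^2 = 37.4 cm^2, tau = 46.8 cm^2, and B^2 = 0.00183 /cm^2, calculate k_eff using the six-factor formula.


k_inf = eta*f*p*eps = 1.639*0.701*0.708*1.098 = 0.8931668
P_TNL = 1/(1 + L^2*B^2) = 1/(1 + 37.4*0.00183) = 0.9359422
P_FNL = exp(-B^2*tau) = exp(-0.00183*46.8) = 0.9179210
k_eff = k_inf * P_TNL * P_FNL = 0.8931668 * 0.9359422 * 0.9179210
k_eff = 0.76734

0.76734


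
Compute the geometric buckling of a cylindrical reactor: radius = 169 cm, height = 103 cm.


B^2 = (2.405/R)^2 + (pi/H)^2
B^2 = (2.405/169)^2 + (pi/103)^2
B^2 = 0.0011328 /cm^2

0.0011328


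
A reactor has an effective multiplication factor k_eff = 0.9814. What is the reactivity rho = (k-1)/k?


rho = (k_eff - 1) / k_eff
rho = (0.9814 - 1) / 0.9814
rho = -0.018953

-0.018953


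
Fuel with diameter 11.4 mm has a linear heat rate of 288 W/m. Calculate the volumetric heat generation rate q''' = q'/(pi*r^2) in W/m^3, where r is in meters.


r = D / 2 / 1000 = 11.4 / 2 / 1000 = 0.0057 m
q''' = q' / (pi * r^2)
q''' = 288 / (pi * 0.0057^2)
q''' = 2.8216e+06 W/m^3

2.8216e+06


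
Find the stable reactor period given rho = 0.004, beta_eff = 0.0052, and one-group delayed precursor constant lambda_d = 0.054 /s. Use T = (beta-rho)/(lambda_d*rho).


T = (beta - rho) / (lambda_d * rho)
T = (0.0052 - 0.004) / (0.054 * 0.004)
T = 5.5556 s

5.5556


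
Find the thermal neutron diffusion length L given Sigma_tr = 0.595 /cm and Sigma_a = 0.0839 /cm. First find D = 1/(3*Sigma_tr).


D = 1 / (3 * Sigma_tr) = 1 / (3 * 0.595) = 0.5602241 cm
L = sqrt(D / Sigma_a)
L = sqrt(0.5602241 / 0.0839)
L = 2.5840 cm

2.5840


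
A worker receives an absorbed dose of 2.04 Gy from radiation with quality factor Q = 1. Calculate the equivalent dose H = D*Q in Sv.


H = D * Q
H = 2.04 * 1
H = 2.0400 Sv

2.0400


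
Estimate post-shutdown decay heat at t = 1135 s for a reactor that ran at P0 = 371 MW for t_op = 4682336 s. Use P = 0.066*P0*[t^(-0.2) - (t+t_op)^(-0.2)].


P/P0 = 0.066 * [t^(-0.2) - (t + t_op)^(-0.2)]
P/P0 = 0.066 * [1135^(-0.2) - (1135 + 4682336)^(-0.2)]
P/P0 = 0.066 * [0.2449068 - 0.04633257] = 0.01310590
P = 371 * 0.01310590 = 4.8623 MW

4.8623


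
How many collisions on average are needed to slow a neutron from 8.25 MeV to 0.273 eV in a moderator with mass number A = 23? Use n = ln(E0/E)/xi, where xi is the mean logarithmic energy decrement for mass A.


xi = 1 + (A-1)^2/(2A)*ln((A-1)/(A+1)) = 0.08448899 (for A = 23)
n = ln(E0/E) / xi
n = ln(8.25e6 / 0.273) / 0.08448899
n = ln(3.021978e+07) / 0.08448899 = 203.86

203.86
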